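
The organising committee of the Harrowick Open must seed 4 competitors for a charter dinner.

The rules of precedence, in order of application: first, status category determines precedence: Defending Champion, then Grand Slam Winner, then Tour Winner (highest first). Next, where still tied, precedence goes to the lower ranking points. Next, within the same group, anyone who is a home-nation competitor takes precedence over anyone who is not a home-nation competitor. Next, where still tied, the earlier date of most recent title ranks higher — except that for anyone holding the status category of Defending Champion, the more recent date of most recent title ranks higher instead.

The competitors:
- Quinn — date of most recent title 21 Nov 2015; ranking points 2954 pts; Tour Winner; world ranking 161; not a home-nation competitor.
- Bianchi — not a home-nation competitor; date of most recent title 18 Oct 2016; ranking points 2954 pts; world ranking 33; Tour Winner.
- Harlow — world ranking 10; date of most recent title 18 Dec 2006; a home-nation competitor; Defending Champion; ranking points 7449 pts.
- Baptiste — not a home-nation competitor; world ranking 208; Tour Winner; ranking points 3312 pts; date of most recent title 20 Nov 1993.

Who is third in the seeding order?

Bianchi

By status category: Harlow (Defending Champion); then Quinn, Bianchi and Baptiste (Tour Winner).
Among Quinn, Bianchi and Baptiste, by ranking points (lower first): Quinn and Bianchi (2954 pts) before Baptiste (3312 pts).
Quinn and Bianchi are each not a home-nation competitor, so the next rule applies.
Among Quinn and Bianchi, by date of most recent title (earlier first): Quinn (21 Nov 2015) before Bianchi (18 Oct 2016).
Order: Harlow, Quinn, Bianchi, Baptiste.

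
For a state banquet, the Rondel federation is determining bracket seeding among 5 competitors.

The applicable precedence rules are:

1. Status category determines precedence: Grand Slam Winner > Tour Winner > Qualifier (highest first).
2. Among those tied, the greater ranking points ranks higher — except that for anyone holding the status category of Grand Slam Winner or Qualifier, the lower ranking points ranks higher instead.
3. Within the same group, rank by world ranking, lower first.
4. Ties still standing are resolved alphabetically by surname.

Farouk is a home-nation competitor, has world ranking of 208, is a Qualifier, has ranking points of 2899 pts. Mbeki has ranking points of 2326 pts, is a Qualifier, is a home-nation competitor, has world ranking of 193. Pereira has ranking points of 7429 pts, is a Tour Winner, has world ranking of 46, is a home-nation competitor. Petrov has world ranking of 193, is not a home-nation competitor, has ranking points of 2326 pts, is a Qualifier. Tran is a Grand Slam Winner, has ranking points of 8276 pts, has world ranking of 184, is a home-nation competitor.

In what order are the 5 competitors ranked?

By status category: Tran (Grand Slam Winner); then Pereira (Tour Winner); then Mbeki, Petrov and Farouk (Qualifier).
Among Mbeki, Petrov and Farouk, by ranking points (lower first) (reversed rule for this group): Mbeki and Petrov (2326 pts) before Farouk (2899 pts).
Mbeki and Petrov both have world ranking 193, so the next rule applies.
Among Mbeki and Petrov, alphabetically by surname: Mbeki before Petrov.
Full order: Tran, Pereira, Mbeki, Petrov, Farouk.

Tran, Pereira, Mbeki, Petrov, Farouk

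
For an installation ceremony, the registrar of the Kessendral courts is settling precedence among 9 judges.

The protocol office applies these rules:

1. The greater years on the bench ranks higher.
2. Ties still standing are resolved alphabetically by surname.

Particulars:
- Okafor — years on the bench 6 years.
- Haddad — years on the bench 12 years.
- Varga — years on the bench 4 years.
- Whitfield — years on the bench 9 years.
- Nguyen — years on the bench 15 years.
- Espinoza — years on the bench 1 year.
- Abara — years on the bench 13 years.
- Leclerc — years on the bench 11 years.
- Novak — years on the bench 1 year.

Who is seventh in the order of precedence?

Varga

By years on the bench (higher first): Nguyen (15 years); then Abara (13 years); then Haddad (12 years); then Leclerc (11 years); then Whitfield (9 years); then Okafor (6 years); then Varga (4 years); then Espinoza and Novak (both 1 year).
Among Espinoza and Novak, alphabetically by surname: Espinoza before Novak.
Order: Nguyen, Abara, Haddad, Leclerc, Whitfield, Okafor, Varga, Espinoza, Novak.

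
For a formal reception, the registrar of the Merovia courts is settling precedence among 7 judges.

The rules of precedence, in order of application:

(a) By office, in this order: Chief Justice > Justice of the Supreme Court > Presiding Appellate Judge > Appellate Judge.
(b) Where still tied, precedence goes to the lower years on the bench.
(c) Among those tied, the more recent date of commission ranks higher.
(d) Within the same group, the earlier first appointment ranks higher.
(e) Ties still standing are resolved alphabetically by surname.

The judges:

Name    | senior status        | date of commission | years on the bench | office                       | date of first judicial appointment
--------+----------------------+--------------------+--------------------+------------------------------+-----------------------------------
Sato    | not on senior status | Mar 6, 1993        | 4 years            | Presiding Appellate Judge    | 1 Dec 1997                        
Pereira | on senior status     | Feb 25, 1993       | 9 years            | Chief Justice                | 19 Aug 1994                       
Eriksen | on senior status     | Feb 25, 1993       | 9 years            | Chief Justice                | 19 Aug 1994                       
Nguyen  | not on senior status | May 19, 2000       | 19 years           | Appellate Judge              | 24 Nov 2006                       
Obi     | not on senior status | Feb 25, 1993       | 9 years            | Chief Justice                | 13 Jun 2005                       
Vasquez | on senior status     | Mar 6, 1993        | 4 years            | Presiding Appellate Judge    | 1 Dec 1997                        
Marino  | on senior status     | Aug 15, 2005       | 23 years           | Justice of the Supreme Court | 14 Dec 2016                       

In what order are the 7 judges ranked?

By office: Eriksen, Pereira and Obi (Chief Justice); then Marino (Justice of the Supreme Court); then Sato and Vasquez (Presiding Appellate Judge); then Nguyen (Appellate Judge).
Eriksen, Pereira and Obi all have years on the bench 9 years, so the next rule applies.
Eriksen, Pereira and Obi all have date of commission Feb 25, 1993, so the next rule applies.
Among Eriksen, Pereira and Obi, by date of first judicial appointment (earlier first): Eriksen and Pereira (19 Aug 1994) before Obi (13 Jun 2005).
Among Eriksen and Pereira, alphabetically by surname: Eriksen before Pereira.
Sato and Vasquez both have years on the bench 4 years, so the next rule applies.
Sato and Vasquez both have date of commission Mar 6, 1993, so the next rule applies.
Sato and Vasquez both have date of first judicial appointment 1 Dec 1997, so the next rule applies.
Among Sato and Vasquez, alphabetically by surname: Sato before Vasquez.
Full order: Eriksen, Pereira, Obi, Marino, Sato, Vasquez, Nguyen.

Eriksen, Pereira, Obi, Marino, Sato, Vasquez, Nguyen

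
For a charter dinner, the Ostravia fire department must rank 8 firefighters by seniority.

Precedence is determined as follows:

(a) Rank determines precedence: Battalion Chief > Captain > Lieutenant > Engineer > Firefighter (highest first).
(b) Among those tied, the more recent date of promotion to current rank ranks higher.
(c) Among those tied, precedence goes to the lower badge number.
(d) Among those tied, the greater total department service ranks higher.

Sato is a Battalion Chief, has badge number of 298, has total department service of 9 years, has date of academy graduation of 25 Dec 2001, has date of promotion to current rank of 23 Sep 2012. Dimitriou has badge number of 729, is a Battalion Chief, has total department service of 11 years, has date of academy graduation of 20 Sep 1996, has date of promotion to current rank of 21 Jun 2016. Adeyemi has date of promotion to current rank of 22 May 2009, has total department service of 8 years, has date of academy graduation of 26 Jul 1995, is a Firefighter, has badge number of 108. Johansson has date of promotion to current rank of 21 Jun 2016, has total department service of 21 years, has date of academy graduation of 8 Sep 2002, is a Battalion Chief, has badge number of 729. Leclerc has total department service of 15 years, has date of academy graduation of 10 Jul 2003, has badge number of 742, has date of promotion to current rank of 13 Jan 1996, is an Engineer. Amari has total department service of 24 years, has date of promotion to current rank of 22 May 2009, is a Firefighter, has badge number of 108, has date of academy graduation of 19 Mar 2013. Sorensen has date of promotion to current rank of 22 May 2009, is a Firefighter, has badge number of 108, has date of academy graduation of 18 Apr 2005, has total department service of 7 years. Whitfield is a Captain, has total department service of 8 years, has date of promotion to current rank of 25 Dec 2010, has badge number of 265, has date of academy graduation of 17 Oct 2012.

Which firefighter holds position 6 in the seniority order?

Amari

By rank: Johansson, Dimitriou and Sato (Battalion Chief); then Whitfield (Captain); then Leclerc (Engineer); then Amari, Adeyemi and Sorensen (Firefighter).
Among Johansson, Dimitriou and Sato, by date of promotion to current rank (later first): Johansson and Dimitriou (21 Jun 2016) before Sato (23 Sep 2012).
Johansson and Dimitriou both have badge number 729, so the next rule applies.
Among Johansson and Dimitriou, by total department service (higher first): Johansson (21 years) before Dimitriou (11 years).
Amari, Adeyemi and Sorensen all have date of promotion to current rank 22 May 2009, so the next rule applies.
Amari, Adeyemi and Sorensen all have badge number 108, so the next rule applies.
Among Amari, Adeyemi and Sorensen, by total department service (higher first): Amari (24 years) before Adeyemi (8 years) before Sorensen (7 years).
Order: Johansson, Dimitriou, Sato, Whitfield, Leclerc, Amari, Adeyemi, Sorensen.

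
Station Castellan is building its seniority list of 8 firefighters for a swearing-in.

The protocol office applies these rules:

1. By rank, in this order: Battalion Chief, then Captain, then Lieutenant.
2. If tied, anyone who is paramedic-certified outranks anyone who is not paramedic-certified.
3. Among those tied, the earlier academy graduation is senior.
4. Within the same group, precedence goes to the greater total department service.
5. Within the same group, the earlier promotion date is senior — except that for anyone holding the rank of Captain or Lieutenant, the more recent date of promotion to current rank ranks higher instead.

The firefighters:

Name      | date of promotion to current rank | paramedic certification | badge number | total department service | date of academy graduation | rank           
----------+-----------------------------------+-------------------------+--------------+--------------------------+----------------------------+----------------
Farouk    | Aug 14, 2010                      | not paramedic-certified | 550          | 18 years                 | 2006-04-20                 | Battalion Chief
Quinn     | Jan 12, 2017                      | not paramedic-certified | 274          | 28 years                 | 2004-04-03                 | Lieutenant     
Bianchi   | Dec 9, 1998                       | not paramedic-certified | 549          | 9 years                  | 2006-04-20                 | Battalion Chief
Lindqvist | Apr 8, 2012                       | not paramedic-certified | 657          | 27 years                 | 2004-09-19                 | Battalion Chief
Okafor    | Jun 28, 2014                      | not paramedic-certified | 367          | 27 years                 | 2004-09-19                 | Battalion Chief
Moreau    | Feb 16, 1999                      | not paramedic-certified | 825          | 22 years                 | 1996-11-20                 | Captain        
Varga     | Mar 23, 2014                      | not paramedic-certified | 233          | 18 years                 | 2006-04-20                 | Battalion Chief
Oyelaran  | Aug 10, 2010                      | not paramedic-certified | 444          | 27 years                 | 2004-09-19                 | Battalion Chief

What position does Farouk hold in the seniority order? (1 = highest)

By rank: Oyelaran, Lindqvist, Okafor, Farouk, Varga and Bianchi (Battalion Chief); then Moreau (Captain); then Quinn (Lieutenant).
Oyelaran, Lindqvist, Okafor, Farouk, Varga and Bianchi are each not paramedic-certified, so the next rule applies.
Among Oyelaran, Lindqvist, Okafor, Farouk, Varga and Bianchi, by date of academy graduation (earlier first): Oyelaran, Lindqvist and Okafor (2004-09-19) before Farouk, Varga and Bianchi (2006-04-20).
Oyelaran, Lindqvist and Okafor all have total department service 27 years, so the next rule applies.
Among Oyelaran, Lindqvist and Okafor, by date of promotion to current rank (earlier first): Oyelaran (Aug 10, 2010) before Lindqvist (Apr 8, 2012) before Okafor (Jun 28, 2014).
Among Farouk, Varga and Bianchi, by total department service (higher first): Farouk and Varga (18 years) before Bianchi (9 years).
Among Farouk and Varga, by date of promotion to current rank (earlier first): Farouk (Aug 14, 2010) before Varga (Mar 23, 2014).
Order: Oyelaran, Lindqvist, Okafor, Farouk, Varga, Bianchi, Moreau, Quinn. So position 4.

4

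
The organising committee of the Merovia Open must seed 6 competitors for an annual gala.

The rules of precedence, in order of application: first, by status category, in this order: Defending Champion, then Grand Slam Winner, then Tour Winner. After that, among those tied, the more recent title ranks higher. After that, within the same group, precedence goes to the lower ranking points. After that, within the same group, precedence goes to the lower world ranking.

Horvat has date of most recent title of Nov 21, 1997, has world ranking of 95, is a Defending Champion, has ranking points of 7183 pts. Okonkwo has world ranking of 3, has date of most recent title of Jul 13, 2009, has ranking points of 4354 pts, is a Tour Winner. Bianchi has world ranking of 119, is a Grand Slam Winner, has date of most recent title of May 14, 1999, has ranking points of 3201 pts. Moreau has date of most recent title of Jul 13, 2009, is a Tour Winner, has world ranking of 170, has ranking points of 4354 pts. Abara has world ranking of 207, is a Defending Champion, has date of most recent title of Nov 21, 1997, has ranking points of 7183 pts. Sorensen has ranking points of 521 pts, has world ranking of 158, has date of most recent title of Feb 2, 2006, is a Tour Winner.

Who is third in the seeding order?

Bianchi

By status category: Horvat and Abara (Defending Champion); then Bianchi (Grand Slam Winner); then Okonkwo, Moreau and Sorensen (Tour Winner).
Horvat and Abara both have date of most recent title Nov 21, 1997, so the next rule applies.
Horvat and Abara both have ranking points 7183 pts, so the next rule applies.
Among Horvat and Abara, by world ranking (lower first): Horvat (95) before Abara (207).
Among Okonkwo, Moreau and Sorensen, by date of most recent title (later first): Okonkwo and Moreau (Jul 13, 2009) before Sorensen (Feb 2, 2006).
Okonkwo and Moreau both have ranking points 4354 pts, so the next rule applies.
Among Okonkwo and Moreau, by world ranking (lower first): Okonkwo (3) before Moreau (170).
Order: Horvat, Abara, Bianchi, Okonkwo, Moreau, Sorensen.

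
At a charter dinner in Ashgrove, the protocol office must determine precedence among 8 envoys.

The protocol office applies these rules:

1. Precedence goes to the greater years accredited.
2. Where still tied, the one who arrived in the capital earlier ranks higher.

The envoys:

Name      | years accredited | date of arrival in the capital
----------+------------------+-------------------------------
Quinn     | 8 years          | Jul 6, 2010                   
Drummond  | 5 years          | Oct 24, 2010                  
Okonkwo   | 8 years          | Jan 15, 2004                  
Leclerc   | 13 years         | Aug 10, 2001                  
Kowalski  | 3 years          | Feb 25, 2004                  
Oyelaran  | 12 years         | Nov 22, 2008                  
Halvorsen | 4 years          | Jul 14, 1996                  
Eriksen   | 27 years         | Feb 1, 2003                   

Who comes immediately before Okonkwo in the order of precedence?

Oyelaran

By years accredited (higher first): Eriksen (27 years); then Leclerc (13 years); then Oyelaran (12 years); then Okonkwo and Quinn (both 8 years); then Drummond (5 years); then Halvorsen (4 years); then Kowalski (3 years).
Among Okonkwo and Quinn, by date of arrival in the capital (earlier first): Okonkwo (Jan 15, 2004) before Quinn (Jul 6, 2010).
Order: Eriksen, Leclerc, Oyelaran, Okonkwo, Quinn, Drummond, Halvorsen, Kowalski.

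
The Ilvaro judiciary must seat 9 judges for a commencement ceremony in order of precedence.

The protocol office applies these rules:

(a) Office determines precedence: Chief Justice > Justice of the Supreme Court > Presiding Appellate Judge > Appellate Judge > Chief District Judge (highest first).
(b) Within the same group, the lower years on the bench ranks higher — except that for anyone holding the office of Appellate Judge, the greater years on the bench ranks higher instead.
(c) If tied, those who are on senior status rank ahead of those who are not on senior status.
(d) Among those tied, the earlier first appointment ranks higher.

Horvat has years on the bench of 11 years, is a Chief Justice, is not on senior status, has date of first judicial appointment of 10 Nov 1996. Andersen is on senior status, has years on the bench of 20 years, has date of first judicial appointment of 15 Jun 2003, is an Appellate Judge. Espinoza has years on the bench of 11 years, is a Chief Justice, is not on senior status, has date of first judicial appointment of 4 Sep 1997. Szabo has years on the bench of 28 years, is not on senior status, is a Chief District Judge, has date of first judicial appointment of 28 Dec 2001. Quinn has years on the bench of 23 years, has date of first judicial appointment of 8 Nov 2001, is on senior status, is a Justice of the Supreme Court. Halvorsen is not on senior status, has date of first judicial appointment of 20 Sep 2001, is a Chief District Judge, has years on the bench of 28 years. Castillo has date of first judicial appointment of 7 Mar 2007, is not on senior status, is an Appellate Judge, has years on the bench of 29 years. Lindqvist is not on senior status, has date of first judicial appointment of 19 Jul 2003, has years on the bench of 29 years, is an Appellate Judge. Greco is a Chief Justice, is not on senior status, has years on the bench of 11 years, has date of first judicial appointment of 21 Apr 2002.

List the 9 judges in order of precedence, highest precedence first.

Horvat, Espinoza, Greco, Quinn, Lindqvist, Castillo, Andersen, Halvorsen, Szabo

By office: Horvat, Espinoza and Greco (Chief Justice); then Quinn (Justice of the Supreme Court); then Lindqvist, Castillo and Andersen (Appellate Judge); then Halvorsen and Szabo (Chief District Judge).
Horvat, Espinoza and Greco all have years on the bench 11 years, so the next rule applies.
Horvat, Espinoza and Greco are each not on senior status, so the next rule applies.
Among Horvat, Espinoza and Greco, by date of first judicial appointment (earlier first): Horvat (10 Nov 1996) before Espinoza (4 Sep 1997) before Greco (21 Apr 2002).
Among Lindqvist, Castillo and Andersen, by years on the bench (higher first) (reversed rule for this group): Lindqvist and Castillo (29 years) before Andersen (20 years).
Lindqvist and Castillo are each not on senior status, so the next rule applies.
Among Lindqvist and Castillo, by date of first judicial appointment (earlier first): Lindqvist (19 Jul 2003) before Castillo (7 Mar 2007).
Halvorsen and Szabo both have years on the bench 28 years, so the next rule applies.
Halvorsen and Szabo are each not on senior status, so the next rule applies.
Among Halvorsen and Szabo, by date of first judicial appointment (earlier first): Halvorsen (20 Sep 2001) before Szabo (28 Dec 2001).
Full order: Horvat, Espinoza, Greco, Quinn, Lindqvist, Castillo, Andersen, Halvorsen, Szabo.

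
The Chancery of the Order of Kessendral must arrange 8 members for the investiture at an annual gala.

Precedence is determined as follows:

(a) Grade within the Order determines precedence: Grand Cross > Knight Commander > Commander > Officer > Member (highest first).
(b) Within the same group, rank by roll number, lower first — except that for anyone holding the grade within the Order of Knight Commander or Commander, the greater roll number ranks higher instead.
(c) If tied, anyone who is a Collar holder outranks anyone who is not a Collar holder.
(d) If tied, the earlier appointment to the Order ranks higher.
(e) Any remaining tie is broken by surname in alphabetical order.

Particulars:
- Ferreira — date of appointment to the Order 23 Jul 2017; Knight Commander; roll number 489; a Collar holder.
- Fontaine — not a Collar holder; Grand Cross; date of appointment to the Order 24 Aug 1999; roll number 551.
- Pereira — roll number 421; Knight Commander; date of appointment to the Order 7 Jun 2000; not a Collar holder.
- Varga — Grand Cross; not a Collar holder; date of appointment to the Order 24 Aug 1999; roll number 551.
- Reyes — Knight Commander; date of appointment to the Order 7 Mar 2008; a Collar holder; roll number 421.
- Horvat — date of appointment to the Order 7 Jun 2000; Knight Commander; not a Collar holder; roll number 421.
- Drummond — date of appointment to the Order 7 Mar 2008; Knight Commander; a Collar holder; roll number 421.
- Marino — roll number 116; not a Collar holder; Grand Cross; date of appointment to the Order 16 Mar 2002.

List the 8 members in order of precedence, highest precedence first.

Marino, Fontaine, Varga, Ferreira, Drummond, Reyes, Horvat, Pereira

By grade within the Order: Marino, Fontaine and Varga (Grand Cross); then Ferreira, Drummond, Reyes, Horvat and Pereira (Knight Commander).
Among Marino, Fontaine and Varga, by roll number (lower first): Marino (116) before Fontaine and Varga (551).
Fontaine and Varga are each not a Collar holder, so the next rule applies.
Fontaine and Varga both have date of appointment to the Order 24 Aug 1999, so the next rule applies.
Among Fontaine and Varga, alphabetically by surname: Fontaine before Varga.
Among Ferreira, Drummond, Reyes, Horvat and Pereira, by roll number (higher first) (reversed rule for this group): Ferreira (489) before Drummond, Reyes, Horvat and Pereira (421).
Among Drummond, Reyes, Horvat and Pereira, a Collar holder before not a Collar holder: Drummond and Reyes (a Collar holder) before Horvat and Pereira (not a Collar holder).
Drummond and Reyes both have date of appointment to the Order 7 Mar 2008, so the next rule applies.
Among Drummond and Reyes, alphabetically by surname: Drummond before Reyes.
Horvat and Pereira both have date of appointment to the Order 7 Jun 2000, so the next rule applies.
Among Horvat and Pereira, alphabetically by surname: Horvat before Pereira.
Full order: Marino, Fontaine, Varga, Ferreira, Drummond, Reyes, Horvat, Pereira.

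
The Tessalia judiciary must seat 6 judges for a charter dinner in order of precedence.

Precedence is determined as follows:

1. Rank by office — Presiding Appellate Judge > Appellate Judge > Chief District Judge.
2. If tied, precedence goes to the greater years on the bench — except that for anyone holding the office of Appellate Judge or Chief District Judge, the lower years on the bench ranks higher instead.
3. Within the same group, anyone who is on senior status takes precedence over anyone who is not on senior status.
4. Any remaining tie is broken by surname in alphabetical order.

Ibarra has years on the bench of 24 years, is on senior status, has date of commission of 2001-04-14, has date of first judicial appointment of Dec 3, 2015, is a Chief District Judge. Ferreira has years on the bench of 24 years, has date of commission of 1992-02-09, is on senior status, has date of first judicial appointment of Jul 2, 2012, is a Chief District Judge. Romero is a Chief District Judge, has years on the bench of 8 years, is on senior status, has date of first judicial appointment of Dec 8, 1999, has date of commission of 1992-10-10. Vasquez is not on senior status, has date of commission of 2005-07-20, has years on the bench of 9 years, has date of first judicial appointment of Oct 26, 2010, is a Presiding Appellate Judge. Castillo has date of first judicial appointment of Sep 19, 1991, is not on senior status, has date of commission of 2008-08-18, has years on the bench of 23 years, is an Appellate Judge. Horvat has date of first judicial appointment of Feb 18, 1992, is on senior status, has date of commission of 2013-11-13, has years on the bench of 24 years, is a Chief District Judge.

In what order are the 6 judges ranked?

Vasquez, Castillo, Romero, Ferreira, Horvat, Ibarra

By office: Vasquez (Presiding Appellate Judge); then Castillo (Appellate Judge); then Romero, Ferreira, Horvat and Ibarra (Chief District Judge).
Among Romero, Ferreira, Horvat and Ibarra, by years on the bench (lower first) (reversed rule for this group): Romero (8 years) before Ferreira, Horvat and Ibarra (24 years).
Ferreira, Horvat and Ibarra are each on senior status, so the next rule applies.
Among Ferreira, Horvat and Ibarra, alphabetically by surname: Ferreira before Horvat before Ibarra.
Full order: Vasquez, Castillo, Romero, Ferreira, Horvat, Ibarra.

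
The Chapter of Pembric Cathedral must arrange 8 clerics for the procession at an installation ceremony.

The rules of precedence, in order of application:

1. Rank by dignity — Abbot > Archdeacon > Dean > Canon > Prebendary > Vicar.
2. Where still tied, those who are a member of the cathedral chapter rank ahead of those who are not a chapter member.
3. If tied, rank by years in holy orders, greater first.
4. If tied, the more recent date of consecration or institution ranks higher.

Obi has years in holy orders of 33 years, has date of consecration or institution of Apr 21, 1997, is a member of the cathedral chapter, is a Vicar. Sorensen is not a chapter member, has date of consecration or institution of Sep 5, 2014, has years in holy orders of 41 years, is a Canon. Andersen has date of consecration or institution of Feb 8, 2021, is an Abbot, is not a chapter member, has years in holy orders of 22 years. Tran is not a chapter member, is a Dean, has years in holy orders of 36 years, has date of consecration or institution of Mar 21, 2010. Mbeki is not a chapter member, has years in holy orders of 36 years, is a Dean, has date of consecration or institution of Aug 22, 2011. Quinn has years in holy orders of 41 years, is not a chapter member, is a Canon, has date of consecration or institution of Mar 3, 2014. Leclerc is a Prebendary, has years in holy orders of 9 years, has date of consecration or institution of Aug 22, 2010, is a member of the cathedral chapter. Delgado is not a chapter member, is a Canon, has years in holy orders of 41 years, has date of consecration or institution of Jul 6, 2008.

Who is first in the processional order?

Andersen

By dignity: Andersen (Abbot); then Mbeki and Tran (Dean); then Sorensen, Quinn and Delgado (Canon); then Leclerc (Prebendary); then Obi (Vicar).
Mbeki and Tran are each not a chapter member, so the next rule applies.
Mbeki and Tran both have years in holy orders 36 years, so the next rule applies.
Among Mbeki and Tran, by date of consecration or institution (later first): Mbeki (Aug 22, 2011) before Tran (Mar 21, 2010).
Sorensen, Quinn and Delgado are each not a chapter member, so the next rule applies.
Sorensen, Quinn and Delgado all have years in holy orders 41 years, so the next rule applies.
Among Sorensen, Quinn and Delgado, by date of consecration or institution (later first): Sorensen (Sep 5, 2014) before Quinn (Mar 3, 2014) before Delgado (Jul 6, 2008).
Order: Andersen, Mbeki, Tran, Sorensen, Quinn, Delgado, Leclerc, Obi.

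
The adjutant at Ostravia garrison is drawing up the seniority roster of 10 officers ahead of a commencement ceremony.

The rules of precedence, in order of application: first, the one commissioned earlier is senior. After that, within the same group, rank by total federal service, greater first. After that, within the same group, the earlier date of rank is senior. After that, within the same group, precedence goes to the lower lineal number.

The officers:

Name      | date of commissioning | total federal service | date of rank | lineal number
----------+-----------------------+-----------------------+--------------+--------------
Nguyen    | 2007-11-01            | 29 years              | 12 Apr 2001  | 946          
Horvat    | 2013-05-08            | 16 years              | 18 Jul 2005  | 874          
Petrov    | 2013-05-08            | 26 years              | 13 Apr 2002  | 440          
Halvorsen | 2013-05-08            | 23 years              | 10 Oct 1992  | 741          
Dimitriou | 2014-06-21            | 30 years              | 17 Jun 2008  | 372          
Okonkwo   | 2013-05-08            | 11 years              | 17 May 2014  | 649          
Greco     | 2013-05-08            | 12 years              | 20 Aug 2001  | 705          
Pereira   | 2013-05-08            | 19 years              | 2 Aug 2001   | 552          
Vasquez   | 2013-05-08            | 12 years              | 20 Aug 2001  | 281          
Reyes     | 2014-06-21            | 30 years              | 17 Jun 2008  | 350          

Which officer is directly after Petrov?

Halvorsen

By date of commissioning (earlier first): Nguyen (2007-11-01); then Petrov, Halvorsen, Pereira, Horvat, Vasquez, Greco and Okonkwo (each 2013-05-08); then Reyes and Dimitriou (both 2014-06-21).
Among Petrov, Halvorsen, Pereira, Horvat, Vasquez, Greco and Okonkwo, by total federal service (higher first): Petrov (26 years) before Halvorsen (23 years) before Pereira (19 years) before Horvat (16 years) before Vasquez and Greco (12 years) before Okonkwo (11 years).
Vasquez and Greco both have date of rank 20 Aug 2001, so the next rule applies.
Among Vasquez and Greco, by lineal number (lower first): Vasquez (281) before Greco (705).
Reyes and Dimitriou both have total federal service 30 years, so the next rule applies.
Reyes and Dimitriou both have date of rank 17 Jun 2008, so the next rule applies.
Among Reyes and Dimitriou, by lineal number (lower first): Reyes (350) before Dimitriou (372).
Order: Nguyen, Petrov, Halvorsen, Pereira, Horvat, Vasquez, Greco, Okonkwo, Reyes, Dimitriou.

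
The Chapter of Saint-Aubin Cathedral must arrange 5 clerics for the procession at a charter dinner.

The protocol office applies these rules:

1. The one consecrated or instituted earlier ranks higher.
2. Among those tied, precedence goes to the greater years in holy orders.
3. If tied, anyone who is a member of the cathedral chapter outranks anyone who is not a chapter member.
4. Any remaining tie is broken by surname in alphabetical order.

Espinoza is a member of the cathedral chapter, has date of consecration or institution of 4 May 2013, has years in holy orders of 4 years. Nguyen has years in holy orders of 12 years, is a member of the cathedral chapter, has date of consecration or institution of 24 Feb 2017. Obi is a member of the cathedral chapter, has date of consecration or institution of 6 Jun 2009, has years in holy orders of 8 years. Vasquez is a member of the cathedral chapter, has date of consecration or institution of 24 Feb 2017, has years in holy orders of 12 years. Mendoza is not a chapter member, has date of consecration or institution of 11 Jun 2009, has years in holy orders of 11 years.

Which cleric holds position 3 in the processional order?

By date of consecration or institution (earlier first): Obi (6 Jun 2009); then Mendoza (11 Jun 2009); then Espinoza (4 May 2013); then Nguyen and Vasquez (both 24 Feb 2017).
Nguyen and Vasquez both have years in holy orders 12 years, so the next rule applies.
Nguyen and Vasquez are each a member of the cathedral chapter, so the next rule applies.
Among Nguyen and Vasquez, alphabetically by surname: Nguyen before Vasquez.
Order: Obi, Mendoza, Espinoza, Nguyen, Vasquez.

Espinoza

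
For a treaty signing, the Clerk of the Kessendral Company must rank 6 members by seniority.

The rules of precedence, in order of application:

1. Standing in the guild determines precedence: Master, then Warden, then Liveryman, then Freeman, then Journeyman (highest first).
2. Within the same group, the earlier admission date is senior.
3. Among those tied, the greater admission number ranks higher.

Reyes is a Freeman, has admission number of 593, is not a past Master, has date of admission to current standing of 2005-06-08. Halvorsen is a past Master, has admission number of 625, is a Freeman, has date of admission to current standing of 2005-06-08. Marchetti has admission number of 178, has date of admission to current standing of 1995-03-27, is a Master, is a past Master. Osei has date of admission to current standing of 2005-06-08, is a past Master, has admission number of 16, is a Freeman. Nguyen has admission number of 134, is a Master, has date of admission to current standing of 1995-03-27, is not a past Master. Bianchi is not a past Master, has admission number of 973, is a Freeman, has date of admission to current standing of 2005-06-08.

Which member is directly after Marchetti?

By standing in the guild: Marchetti and Nguyen (Master); then Bianchi, Halvorsen, Reyes and Osei (Freeman).
Marchetti and Nguyen both have date of admission to current standing 1995-03-27, so the next rule applies.
Among Marchetti and Nguyen, by admission number (higher first): Marchetti (178) before Nguyen (134).
Bianchi, Halvorsen, Reyes and Osei all have date of admission to current standing 2005-06-08, so the next rule applies.
Among Bianchi, Halvorsen, Reyes and Osei, by admission number (higher first): Bianchi (973) before Halvorsen (625) before Reyes (593) before Osei (16).
Order: Marchetti, Nguyen, Bianchi, Halvorsen, Reyes, Osei.

Nguyen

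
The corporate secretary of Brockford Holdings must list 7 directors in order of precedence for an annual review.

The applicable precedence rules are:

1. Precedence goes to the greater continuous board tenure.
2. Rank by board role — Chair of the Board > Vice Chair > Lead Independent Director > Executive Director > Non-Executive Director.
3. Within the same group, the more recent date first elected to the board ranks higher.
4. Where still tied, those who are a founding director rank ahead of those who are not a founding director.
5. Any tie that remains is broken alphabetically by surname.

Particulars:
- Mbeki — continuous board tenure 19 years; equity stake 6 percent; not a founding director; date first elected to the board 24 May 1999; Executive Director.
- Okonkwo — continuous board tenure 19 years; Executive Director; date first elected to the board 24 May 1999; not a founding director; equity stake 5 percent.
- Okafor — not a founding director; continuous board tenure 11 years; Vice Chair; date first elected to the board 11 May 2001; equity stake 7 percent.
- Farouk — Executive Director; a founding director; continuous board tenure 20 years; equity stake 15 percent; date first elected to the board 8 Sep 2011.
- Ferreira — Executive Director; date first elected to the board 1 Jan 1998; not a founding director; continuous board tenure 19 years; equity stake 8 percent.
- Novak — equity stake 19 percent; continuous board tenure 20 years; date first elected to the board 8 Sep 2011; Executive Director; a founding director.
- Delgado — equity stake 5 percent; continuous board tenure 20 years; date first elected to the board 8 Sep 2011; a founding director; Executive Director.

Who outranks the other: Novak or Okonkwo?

Novak

By continuous board tenure (higher first): Delgado, Farouk and Novak (each 20 years); then Mbeki, Okonkwo and Ferreira (each 19 years); then Okafor (11 years).
Delgado, Farouk and Novak are each Executive Director, so the next rule applies.
Delgado, Farouk and Novak all have date first elected to the board 8 Sep 2011, so the next rule applies.
Delgado, Farouk and Novak are each a founding director, so the next rule applies.
Among Delgado, Farouk and Novak, alphabetically by surname: Delgado before Farouk before Novak.
Mbeki, Okonkwo and Ferreira are each Executive Director, so the next rule applies.
Among Mbeki, Okonkwo and Ferreira, by date first elected to the board (later first): Mbeki and Okonkwo (24 May 1999) before Ferreira (1 Jan 1998).
Mbeki and Okonkwo are each not a founding director, so the next rule applies.
Among Mbeki and Okonkwo, alphabetically by surname: Mbeki before Okonkwo.
So Novak takes precedence.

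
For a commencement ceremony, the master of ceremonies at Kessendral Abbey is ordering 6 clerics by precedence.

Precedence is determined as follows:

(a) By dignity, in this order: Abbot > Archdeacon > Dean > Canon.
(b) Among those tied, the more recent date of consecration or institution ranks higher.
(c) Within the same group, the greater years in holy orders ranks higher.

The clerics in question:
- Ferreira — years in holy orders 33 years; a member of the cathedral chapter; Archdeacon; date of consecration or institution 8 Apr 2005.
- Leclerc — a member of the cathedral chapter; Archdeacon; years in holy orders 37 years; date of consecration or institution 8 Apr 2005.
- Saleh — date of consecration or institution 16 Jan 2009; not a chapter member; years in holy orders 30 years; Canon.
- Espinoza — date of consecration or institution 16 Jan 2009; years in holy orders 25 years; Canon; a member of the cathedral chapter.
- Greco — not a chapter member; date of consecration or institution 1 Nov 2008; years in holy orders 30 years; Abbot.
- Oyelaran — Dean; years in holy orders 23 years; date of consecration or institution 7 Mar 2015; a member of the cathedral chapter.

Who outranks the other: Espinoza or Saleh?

Saleh

By dignity: Greco (Abbot); then Leclerc and Ferreira (Archdeacon); then Oyelaran (Dean); then Saleh and Espinoza (Canon).
Leclerc and Ferreira both have date of consecration or institution 8 Apr 2005, so the next rule applies.
Among Leclerc and Ferreira, by years in holy orders (higher first): Leclerc (37 years) before Ferreira (33 years).
Saleh and Espinoza both have date of consecration or institution 16 Jan 2009, so the next rule applies.
Among Saleh and Espinoza, by years in holy orders (higher first): Saleh (30 years) before Espinoza (25 years).
So Saleh takes precedence.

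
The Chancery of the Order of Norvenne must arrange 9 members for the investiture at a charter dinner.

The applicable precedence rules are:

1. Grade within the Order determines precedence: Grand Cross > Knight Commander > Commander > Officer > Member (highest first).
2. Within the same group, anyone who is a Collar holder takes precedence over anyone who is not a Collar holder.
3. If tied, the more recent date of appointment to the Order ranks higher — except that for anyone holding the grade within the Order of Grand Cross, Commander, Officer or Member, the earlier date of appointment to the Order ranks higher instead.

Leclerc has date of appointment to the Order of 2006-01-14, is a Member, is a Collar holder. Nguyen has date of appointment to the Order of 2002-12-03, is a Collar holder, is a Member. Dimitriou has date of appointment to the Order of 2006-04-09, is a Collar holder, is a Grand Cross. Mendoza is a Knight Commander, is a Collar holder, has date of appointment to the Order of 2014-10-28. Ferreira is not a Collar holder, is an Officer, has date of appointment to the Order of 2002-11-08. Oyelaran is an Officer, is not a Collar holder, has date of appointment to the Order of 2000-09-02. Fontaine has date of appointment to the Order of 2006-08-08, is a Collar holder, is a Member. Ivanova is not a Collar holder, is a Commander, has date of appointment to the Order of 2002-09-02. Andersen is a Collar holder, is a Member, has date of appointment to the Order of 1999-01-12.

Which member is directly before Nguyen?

By grade within the Order: Dimitriou (Grand Cross); then Mendoza (Knight Commander); then Ivanova (Commander); then Oyelaran and Ferreira (Officer); then Andersen, Nguyen, Leclerc and Fontaine (Member).
Oyelaran and Ferreira are each not a Collar holder, so the next rule applies.
Among Oyelaran and Ferreira, by date of appointment to the Order (earlier first) (reversed rule for this group): Oyelaran (2000-09-02) before Ferreira (2002-11-08).
Andersen, Nguyen, Leclerc and Fontaine are each a Collar holder, so the next rule applies.
Among Andersen, Nguyen, Leclerc and Fontaine, by date of appointment to the Order (earlier first) (reversed rule for this group): Andersen (1999-01-12) before Nguyen (2002-12-03) before Leclerc (2006-01-14) before Fontaine (2006-08-08).
Order: Dimitriou, Mendoza, Ivanova, Oyelaran, Ferreira, Andersen, Nguyen, Leclerc, Fontaine.

Andersen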